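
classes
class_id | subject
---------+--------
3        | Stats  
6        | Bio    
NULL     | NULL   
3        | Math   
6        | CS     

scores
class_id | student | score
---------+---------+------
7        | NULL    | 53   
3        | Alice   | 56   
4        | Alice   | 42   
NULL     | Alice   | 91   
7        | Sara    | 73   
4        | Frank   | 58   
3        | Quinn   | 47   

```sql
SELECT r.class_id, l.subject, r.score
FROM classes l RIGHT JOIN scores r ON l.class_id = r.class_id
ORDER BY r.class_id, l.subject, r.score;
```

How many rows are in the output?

9

RIGHT JOIN keeps every row from `scores`; unmatched rows get NULL for `classes`'s columns.
Matching on l.class_id = r.class_id. A NULL in a compared column never satisfies the condition.
- class_id=3: 2 matching r row(s), so 2 row(s) emitted.
- class_id=6: no matching r row.
- class_id=NULL: no matching r row.
- class_id=3: 2 matching r row(s), so 2 row(s) emitted.
- class_id=6: no matching r row.
- 5 row(s) from r found no l partner → padded with NULL.
Total: 4 matched + 5 padded = 9 rows.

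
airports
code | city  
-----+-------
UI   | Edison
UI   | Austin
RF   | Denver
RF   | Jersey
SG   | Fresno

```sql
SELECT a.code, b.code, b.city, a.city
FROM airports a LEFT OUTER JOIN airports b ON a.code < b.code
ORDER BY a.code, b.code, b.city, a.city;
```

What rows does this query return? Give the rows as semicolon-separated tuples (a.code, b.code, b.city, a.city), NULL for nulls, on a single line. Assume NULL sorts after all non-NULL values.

LEFT JOIN keeps every row from `airports a`; unmatched rows get NULL for `airports b`'s columns.
Matching on a.code < b.code.
Matched pairs: 8; unmatched a rows kept: 2.

(RF, SG, Fresno, Denver); (RF, SG, Fresno, Jersey); (RF, UI, Austin, Denver); (RF, UI, Austin, Jersey); (RF, UI, Edison, Denver); (RF, UI, Edison, Jersey); (SG, UI, Austin, Fresno); (SG, UI, Edison, Fresno); (UI, NULL, NULL, Austin); (UI, NULL, NULL, Edison)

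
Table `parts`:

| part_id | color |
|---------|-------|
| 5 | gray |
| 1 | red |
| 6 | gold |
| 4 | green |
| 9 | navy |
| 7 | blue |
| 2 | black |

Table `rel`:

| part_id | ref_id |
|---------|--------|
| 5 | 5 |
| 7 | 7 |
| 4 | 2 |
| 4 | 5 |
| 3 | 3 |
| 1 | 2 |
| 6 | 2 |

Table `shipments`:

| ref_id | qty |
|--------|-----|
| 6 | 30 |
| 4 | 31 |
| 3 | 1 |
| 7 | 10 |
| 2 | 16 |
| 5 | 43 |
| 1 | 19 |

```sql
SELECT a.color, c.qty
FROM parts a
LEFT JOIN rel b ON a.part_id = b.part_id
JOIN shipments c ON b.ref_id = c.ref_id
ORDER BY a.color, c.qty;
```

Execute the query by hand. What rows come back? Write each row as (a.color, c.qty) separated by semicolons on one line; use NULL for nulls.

(blue, 10); (gold, 16); (gray, 43); (green, 16); (green, 43); (red, 16)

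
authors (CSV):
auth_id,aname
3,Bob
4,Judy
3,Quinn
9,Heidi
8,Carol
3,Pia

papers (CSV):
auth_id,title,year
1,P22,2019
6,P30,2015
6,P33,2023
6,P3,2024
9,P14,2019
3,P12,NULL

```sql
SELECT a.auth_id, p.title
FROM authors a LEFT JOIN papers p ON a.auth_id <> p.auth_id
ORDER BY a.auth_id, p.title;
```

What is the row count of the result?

32

LEFT JOIN keeps every row from `authors`; unmatched rows get NULL for `papers`'s columns.
Matching on a.auth_id <> p.auth_id.
- a[0] auth_id=3 → 5 match(es) in p → 5 row(s).
- a[1] auth_id=4 → 6 match(es) in p → 6 row(s).
- a[2] auth_id=3 → 5 match(es) in p → 5 row(s).
- a[3] auth_id=9 → 5 match(es) in p → 5 row(s).
- a[4] auth_id=8 → 6 match(es) in p → 6 row(s).
- a[5] auth_id=3 → 5 match(es) in p → 5 row(s).
Total: 32 rows.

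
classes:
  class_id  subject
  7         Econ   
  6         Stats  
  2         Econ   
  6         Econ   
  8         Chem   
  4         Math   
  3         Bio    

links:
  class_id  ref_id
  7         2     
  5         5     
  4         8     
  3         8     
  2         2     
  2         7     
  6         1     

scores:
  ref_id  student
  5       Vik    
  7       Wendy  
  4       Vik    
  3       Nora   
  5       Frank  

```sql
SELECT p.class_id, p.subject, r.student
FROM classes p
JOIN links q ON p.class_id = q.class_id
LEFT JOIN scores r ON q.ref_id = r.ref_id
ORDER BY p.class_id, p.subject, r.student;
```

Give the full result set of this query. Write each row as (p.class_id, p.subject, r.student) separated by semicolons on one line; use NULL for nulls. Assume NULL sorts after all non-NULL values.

(2, Econ, Wendy); (2, Econ, NULL); (3, Bio, NULL); (4, Math, NULL); (6, Econ, NULL); (6, Stats, NULL); (7, Econ, NULL)

Evaluate left to right. First `classes p INNER JOIN links q` on class_id: 7 row(s).
Then LEFT JOIN `scores r` on ref_id: each of those 7 rows is kept; rows whose q.ref_id has no match in r get NULL for r's columns.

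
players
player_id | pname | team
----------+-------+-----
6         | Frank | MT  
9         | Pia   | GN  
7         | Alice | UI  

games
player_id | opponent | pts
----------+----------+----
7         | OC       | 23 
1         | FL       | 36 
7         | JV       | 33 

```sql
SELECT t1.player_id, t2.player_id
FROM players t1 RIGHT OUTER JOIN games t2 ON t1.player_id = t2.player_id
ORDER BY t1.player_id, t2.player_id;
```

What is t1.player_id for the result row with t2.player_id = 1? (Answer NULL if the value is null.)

NULL

RIGHT JOIN keeps every row from `games`; unmatched rows get NULL for `players`'s columns.
Matching on t1.player_id = t2.player_id.
Matched pairs: 2; unmatched t2 rows kept: 1.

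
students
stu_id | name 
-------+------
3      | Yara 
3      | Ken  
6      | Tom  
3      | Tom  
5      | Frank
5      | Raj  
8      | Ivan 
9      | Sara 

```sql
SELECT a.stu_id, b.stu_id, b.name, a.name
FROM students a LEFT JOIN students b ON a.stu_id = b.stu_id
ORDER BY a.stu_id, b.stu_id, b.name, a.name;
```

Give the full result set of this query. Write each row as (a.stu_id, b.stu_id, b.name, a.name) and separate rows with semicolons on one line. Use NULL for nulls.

LEFT JOIN keeps every row from `students a`; unmatched rows get NULL for `students b`'s columns.
Matching on a.stu_id = b.stu_id.
- a (stu_id=3) pairs with 3 row(s) of b.
- a (stu_id=3) pairs with 3 row(s) of b.
- a (stu_id=6) pairs with 1 row(s) of b.
- a (stu_id=3) pairs with 3 row(s) of b.
- a (stu_id=5) pairs with 2 row(s) of b.
- a (stu_id=5) pairs with 2 row(s) of b.
- a (stu_id=8) pairs with 1 row(s) of b.
- a (stu_id=9) pairs with 1 row(s) of b.

(3, 3, Ken, Ken); (3, 3, Ken, Tom); (3, 3, Ken, Yara); (3, 3, Tom, Ken); (3, 3, Tom, Tom); (3, 3, Tom, Yara); (3, 3, Yara, Ken); (3, 3, Yara, Tom); (3, 3, Yara, Yara); (5, 5, Frank, Frank); (5, 5, Frank, Raj); (5, 5, Raj, Frank); (5, 5, Raj, Raj); (6, 6, Tom, Tom); (8, 8, Ivan, Ivan); (9, 9, Sara, Sara)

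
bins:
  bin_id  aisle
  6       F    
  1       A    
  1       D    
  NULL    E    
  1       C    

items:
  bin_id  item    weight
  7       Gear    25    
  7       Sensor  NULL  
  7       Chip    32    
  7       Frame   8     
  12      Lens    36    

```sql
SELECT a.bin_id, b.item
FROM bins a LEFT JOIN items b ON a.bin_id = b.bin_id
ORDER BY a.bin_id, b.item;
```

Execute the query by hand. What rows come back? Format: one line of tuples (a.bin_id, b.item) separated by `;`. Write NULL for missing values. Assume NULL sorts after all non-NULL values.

LEFT JOIN keeps every row from `bins`; unmatched rows get NULL for `items`'s columns.
Matching on a.bin_id = b.bin_id. A NULL in a compared column never satisfies the condition.
Matched pairs: 0; unmatched a rows kept: 5.

(1, NULL); (1, NULL); (1, NULL); (6, NULL); (NULL, NULL)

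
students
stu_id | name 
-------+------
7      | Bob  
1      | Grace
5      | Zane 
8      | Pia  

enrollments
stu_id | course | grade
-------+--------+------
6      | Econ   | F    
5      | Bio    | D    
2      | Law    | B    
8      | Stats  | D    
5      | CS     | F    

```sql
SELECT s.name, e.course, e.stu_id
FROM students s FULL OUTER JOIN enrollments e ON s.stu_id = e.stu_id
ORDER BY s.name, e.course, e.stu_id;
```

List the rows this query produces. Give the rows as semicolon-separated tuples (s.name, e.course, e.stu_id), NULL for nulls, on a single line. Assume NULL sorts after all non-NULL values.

(Bob, NULL, NULL); (Grace, NULL, NULL); (Pia, Stats, 8); (Zane, Bio, 5); (Zane, CS, 5); (NULL, Econ, 6); (NULL, Law, 2)

FULL OUTER JOIN keeps every row from both sides; unmatched rows get NULL for the other side's columns.
Matching on s.stu_id = e.stu_id.
- s[0] stu_id=7 → no match; kept with NULLs on the e side.
- s[1] stu_id=1 → no match; kept with NULLs on the e side.
- s[2] stu_id=5 → 2 match(es) in e → 2 row(s).
- s[3] stu_id=8 → 1 match(es) in e → 1 row(s).
- plus 2 unmatched e row(s), each kept with NULL s columns.
After projecting and ordering:
s.name | e.course | e.stu_id
Bob | NULL | NULL
Grace | NULL | NULL
Pia | Stats | 8
Zane | Bio | 5
Zane | CS | 5
NULL | Econ | 6
NULL | Law | 2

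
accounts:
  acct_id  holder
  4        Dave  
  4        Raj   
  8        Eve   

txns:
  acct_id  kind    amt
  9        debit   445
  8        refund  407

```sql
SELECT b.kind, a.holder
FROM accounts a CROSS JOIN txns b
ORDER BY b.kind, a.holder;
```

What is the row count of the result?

CROSS JOIN pairs every row of `accounts` with every row of `txns`: 3 × 2 = 6 rows.

6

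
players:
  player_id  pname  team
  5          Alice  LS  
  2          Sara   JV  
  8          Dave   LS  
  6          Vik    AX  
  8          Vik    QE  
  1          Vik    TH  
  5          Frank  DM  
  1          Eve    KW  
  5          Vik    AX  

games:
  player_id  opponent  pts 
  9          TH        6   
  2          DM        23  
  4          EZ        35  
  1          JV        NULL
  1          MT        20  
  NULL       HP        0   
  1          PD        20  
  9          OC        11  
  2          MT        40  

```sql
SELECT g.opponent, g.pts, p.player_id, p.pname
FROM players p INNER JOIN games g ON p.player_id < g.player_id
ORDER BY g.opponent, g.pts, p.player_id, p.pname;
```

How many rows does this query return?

INNER JOIN keeps only pairs where the ON condition holds.
Matching on p.player_id < g.player_id. A NULL in a compared column never satisfies the condition.
Matched pairs: 25.
Total: 25 rows.

25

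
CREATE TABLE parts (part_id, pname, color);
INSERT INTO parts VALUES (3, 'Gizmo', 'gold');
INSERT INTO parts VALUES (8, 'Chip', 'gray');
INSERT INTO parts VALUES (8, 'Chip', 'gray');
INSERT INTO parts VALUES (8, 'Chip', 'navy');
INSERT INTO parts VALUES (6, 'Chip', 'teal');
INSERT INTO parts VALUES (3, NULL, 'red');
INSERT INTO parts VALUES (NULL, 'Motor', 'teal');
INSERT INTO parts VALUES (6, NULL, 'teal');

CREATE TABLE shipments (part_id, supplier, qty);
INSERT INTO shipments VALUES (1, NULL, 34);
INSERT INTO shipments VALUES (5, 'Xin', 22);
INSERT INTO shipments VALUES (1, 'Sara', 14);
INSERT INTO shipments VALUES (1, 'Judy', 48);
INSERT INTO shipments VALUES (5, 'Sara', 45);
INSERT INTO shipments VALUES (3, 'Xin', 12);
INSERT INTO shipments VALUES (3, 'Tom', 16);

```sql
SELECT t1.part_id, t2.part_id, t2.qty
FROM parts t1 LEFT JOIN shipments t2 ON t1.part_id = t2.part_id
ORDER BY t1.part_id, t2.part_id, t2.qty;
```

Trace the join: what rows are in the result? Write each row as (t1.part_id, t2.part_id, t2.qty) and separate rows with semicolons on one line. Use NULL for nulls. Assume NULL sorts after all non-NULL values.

(3, 3, 12); (3, 3, 12); (3, 3, 16); (3, 3, 16); (6, NULL, NULL); (6, NULL, NULL); (8, NULL, NULL); (8, NULL, NULL); (8, NULL, NULL); (NULL, NULL, NULL)

LEFT JOIN keeps every row from `parts`; unmatched rows get NULL for `shipments`'s columns.
Matching on t1.part_id = t2.part_id. A NULL in a compared column never satisfies the condition.
- t1[0] part_id=3 → 2 match(es) in t2 → 2 row(s).
- t1[1] part_id=8 → no match; kept with NULLs on the t2 side.
- t1[2] part_id=8 → no match; kept with NULLs on the t2 side.
- t1[3] part_id=8 → no match; kept with NULLs on the t2 side.
- t1[4] part_id=6 → no match; kept with NULLs on the t2 side.
- t1[5] part_id=3 → 2 match(es) in t2 → 2 row(s).
- t1[6] part_id=NULL → no match; kept with NULLs on the t2 side.
- t1[7] part_id=6 → no match; kept with NULLs on the t2 side.
After projecting and ordering:
t1.part_id | t2.part_id | t2.qty
3 | 3 | 12
3 | 3 | 12
3 | 3 | 16
3 | 3 | 16
6 | NULL | NULL
6 | NULL | NULL
8 | NULL | NULL
8 | NULL | NULL
8 | NULL | NULL
NULL | NULL | NULL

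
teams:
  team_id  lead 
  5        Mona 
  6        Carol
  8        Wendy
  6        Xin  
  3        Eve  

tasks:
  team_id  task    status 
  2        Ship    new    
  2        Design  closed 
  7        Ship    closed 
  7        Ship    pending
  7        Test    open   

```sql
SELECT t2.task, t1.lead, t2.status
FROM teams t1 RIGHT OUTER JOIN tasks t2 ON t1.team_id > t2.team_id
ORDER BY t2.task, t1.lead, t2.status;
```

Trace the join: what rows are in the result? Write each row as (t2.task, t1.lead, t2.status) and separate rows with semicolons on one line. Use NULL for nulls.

RIGHT JOIN keeps every row from `tasks`; unmatched rows get NULL for `teams`'s columns.
Matching on t1.team_id > t2.team_id.
Matched pairs: 13; unmatched t2 rows kept: 0.

(Design, Carol, closed); (Design, Eve, closed); (Design, Mona, closed); (Design, Wendy, closed); (Design, Xin, closed); (Ship, Carol, new); (Ship, Eve, new); (Ship, Mona, new); (Ship, Wendy, closed); (Ship, Wendy, new); (Ship, Wendy, pending); (Ship, Xin, new); (Test, Wendy, open)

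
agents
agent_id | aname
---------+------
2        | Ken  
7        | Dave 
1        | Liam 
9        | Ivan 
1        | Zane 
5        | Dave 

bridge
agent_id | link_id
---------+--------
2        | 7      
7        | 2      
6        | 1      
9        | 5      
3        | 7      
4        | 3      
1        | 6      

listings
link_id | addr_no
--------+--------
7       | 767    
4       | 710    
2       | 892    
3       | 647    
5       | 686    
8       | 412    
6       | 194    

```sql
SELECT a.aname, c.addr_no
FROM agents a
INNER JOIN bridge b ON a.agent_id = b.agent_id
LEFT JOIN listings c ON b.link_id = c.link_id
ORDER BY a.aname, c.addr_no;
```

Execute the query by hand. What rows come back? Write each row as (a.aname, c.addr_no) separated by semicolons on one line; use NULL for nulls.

(Dave, 892); (Ivan, 686); (Ken, 767); (Liam, 194); (Zane, 194)

Evaluate left to right. First `agents a INNER JOIN bridge b` on agent_id: 5 row(s).
Then LEFT JOIN `listings c` on link_id: each of those 5 rows is kept; rows whose b.link_id has no match in c get NULL for c's columns.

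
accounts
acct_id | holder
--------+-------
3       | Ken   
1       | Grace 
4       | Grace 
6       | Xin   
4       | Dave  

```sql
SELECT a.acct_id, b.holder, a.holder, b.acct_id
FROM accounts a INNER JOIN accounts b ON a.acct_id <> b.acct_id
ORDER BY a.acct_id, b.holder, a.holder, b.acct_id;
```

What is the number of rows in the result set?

INNER JOIN keeps only pairs where the ON condition holds.
Matching on a.acct_id <> b.acct_id.
- a (acct_id=3) pairs with 4 row(s) of b.
- a (acct_id=1) pairs with 4 row(s) of b.
- a (acct_id=4) pairs with 3 row(s) of b.
- a (acct_id=6) pairs with 4 row(s) of b.
- a (acct_id=4) pairs with 3 row(s) of b.
Total: 18 rows.

18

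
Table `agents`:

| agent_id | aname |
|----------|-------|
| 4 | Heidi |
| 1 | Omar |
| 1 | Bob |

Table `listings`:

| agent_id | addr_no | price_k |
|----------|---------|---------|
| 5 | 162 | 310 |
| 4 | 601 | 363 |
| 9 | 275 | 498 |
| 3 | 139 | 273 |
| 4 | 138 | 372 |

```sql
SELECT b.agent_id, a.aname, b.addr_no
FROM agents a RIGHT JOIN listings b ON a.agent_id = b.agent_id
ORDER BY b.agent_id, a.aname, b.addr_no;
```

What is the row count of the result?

RIGHT JOIN keeps every row from `listings`; unmatched rows get NULL for `agents`'s columns.
Matching on a.agent_id = b.agent_id.
- a row (agent_id=4): matches 2 b row(s) → 2 output row(s).
- a row (agent_id=1): no match.
- a row (agent_id=1): no match.
- plus 3 unmatched b row(s), each kept with NULL a columns.
Total: 2 matched + 3 padded = 5 rows.

5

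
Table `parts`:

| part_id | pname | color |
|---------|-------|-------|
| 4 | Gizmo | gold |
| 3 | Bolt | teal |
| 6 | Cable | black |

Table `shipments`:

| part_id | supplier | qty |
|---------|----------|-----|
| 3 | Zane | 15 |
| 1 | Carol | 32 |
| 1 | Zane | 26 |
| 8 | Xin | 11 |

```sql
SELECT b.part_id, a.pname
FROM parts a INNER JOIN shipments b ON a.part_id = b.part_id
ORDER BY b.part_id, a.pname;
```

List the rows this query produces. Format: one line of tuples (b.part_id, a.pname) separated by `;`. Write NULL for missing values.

INNER JOIN keeps only pairs where the ON condition holds.
Matching on a.part_id = b.part_id.
- a (part_id=4) has no partner → excluded.
- a (part_id=3) pairs with 1 row(s) of b.
- a (part_id=6) has no partner → excluded.
After projecting and ordering:
b.part_id | a.pname
3 | Bolt

(3, Bolt)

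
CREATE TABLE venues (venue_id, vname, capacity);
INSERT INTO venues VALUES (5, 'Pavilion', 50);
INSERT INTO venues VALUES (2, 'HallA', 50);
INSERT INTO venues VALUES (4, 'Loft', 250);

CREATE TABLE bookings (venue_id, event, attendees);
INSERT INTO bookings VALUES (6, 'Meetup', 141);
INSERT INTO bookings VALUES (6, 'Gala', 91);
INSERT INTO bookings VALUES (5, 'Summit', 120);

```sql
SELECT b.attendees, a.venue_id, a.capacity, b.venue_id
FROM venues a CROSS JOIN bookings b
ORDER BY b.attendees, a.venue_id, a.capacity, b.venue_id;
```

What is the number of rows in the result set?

CROSS JOIN pairs every row of `venues` with every row of `bookings`: 3 × 3 = 9 rows.

9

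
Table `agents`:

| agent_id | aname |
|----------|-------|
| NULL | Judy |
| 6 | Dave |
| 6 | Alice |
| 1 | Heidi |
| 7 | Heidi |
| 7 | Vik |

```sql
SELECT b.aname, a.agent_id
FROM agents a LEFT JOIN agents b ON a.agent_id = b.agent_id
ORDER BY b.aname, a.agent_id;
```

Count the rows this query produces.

LEFT JOIN keeps every row from `agents a`; unmatched rows get NULL for `agents b`'s columns.
Matching on a.agent_id = b.agent_id. A NULL in a compared column never satisfies the condition.
Matched pairs: 9; unmatched a rows kept: 1.
Total: 9 matched + 1 padded = 10 rows.

10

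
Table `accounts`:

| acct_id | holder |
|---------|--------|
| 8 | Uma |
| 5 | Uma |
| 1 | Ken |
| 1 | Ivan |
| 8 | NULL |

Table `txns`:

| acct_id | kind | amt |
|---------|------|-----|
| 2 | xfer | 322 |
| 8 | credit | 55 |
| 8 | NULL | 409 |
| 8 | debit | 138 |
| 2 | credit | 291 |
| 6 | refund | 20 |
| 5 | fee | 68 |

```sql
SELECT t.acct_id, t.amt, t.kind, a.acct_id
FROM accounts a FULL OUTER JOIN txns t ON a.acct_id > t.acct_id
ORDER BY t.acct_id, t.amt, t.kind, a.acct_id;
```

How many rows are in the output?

15

FULL OUTER JOIN keeps every row from both sides; unmatched rows get NULL for the other side's columns.
Matching on a.acct_id > t.acct_id.
Matched pairs: 10; unmatched a rows kept: 2; unmatched t rows kept: 3.
Total: 10 matched + 5 padded = 15 rows.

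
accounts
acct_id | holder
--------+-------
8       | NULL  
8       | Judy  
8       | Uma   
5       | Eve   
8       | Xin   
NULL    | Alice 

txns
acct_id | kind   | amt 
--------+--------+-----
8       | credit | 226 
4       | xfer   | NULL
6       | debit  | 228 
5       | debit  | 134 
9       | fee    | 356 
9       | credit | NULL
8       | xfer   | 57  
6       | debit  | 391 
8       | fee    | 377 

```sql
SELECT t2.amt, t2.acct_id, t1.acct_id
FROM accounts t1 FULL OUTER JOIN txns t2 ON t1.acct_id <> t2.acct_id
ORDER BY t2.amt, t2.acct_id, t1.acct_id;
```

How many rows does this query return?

FULL OUTER JOIN keeps every row from both sides; unmatched rows get NULL for the other side's columns.
Matching on t1.acct_id <> t2.acct_id. A NULL in a compared column never satisfies the condition.
- t1 row (acct_id=8): matches 6 t2 row(s) → 6 output row(s).
- t1 row (acct_id=8): matches 6 t2 row(s) → 6 output row(s).
- t1 row (acct_id=8): matches 6 t2 row(s) → 6 output row(s).
- t1 row (acct_id=5): matches 8 t2 row(s) → 8 output row(s).
- t1 row (acct_id=8): matches 6 t2 row(s) → 6 output row(s).
- t1 row (acct_id=NULL): no match → kept, t2 columns NULL.
Total: 32 matched + 1 padded = 33 rows.

33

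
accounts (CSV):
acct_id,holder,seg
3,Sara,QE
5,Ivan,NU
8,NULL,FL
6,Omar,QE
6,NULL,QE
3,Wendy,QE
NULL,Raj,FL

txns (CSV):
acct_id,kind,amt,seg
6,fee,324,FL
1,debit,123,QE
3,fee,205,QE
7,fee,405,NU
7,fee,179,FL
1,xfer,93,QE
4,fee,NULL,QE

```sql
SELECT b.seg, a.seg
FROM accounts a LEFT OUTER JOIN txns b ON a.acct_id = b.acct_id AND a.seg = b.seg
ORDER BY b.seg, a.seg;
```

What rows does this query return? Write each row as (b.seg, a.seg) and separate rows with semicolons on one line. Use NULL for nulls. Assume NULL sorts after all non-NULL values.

LEFT JOIN keeps every row from `accounts`; unmatched rows get NULL for `txns`'s columns.
Matching on a.acct_id = b.acct_id AND a.seg = b.seg. A NULL in a compared column never satisfies the condition.
- a row (acct_id=3, seg=QE): matches 1 b row(s) → 1 output row(s).
- a row (acct_id=5, seg=NU): no match → kept, b columns NULL.
- a row (acct_id=8, seg=FL): no match → kept, b columns NULL.
- a row (acct_id=6, seg=QE): no match → kept, b columns NULL.
- a row (acct_id=6, seg=QE): no match → kept, b columns NULL.
- a row (acct_id=3, seg=QE): matches 1 b row(s) → 1 output row(s).
- a row (acct_id=NULL, seg=FL): no match → kept, b columns NULL.
After projecting and ordering:
b.seg | a.seg
QE | QE
QE | QE
NULL | FL
NULL | FL
NULL | NU
NULL | QE
NULL | QE

(QE, QE); (QE, QE); (NULL, FL); (NULL, FL); (NULL, NU); (NULL, QE); (NULL, QE)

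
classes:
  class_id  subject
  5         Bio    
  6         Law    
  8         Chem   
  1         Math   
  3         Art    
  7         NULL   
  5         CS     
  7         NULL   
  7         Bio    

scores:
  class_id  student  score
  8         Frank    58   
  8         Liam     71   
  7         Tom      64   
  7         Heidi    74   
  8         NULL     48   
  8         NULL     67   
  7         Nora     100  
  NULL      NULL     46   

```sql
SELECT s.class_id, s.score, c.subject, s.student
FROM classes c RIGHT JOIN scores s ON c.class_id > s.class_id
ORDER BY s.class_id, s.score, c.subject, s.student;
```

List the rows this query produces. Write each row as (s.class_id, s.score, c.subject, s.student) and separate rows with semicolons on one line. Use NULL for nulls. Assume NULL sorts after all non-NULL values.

(7, 64, Chem, Tom); (7, 74, Chem, Heidi); (7, 100, Chem, Nora); (8, 48, NULL, NULL); (8, 58, NULL, Frank); (8, 67, NULL, NULL); (8, 71, NULL, Liam); (NULL, 46, NULL, NULL)

RIGHT JOIN keeps every row from `scores`; unmatched rows get NULL for `classes`'s columns.
Matching on c.class_id > s.class_id. A NULL in a compared column never satisfies the condition.
- class_id=5: no matching s row.
- class_id=6: no matching s row.
- class_id=8: 3 matching s row(s), so 3 row(s) emitted.
- class_id=1: no matching s row.
- class_id=3: no matching s row.
- class_id=7: no matching s row.
- class_id=5: no matching s row.
- class_id=7: no matching s row.
- class_id=7: no matching s row.
- 5 row(s) from s found no c partner → padded with NULL.
After projecting and ordering:
s.class_id | s.score | c.subject | s.student
7 | 64 | Chem | Tom
7 | 74 | Chem | Heidi
7 | 100 | Chem | Nora
8 | 48 | NULL | NULL
8 | 58 | NULL | Frank
8 | 67 | NULL | NULL
8 | 71 | NULL | Liam
NULL | 46 | NULL | NULL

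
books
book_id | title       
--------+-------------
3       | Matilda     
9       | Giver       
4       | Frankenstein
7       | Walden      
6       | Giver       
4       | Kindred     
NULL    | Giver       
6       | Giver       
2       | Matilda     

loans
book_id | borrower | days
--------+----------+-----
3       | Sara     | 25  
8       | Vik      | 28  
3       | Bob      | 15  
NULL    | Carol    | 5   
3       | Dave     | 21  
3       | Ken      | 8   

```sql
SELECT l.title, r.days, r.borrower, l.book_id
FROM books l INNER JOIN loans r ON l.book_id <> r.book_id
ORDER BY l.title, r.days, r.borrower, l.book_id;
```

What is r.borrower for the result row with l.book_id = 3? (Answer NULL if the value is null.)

INNER JOIN keeps only pairs where the ON condition holds.
Matching on l.book_id <> r.book_id. A NULL in a compared column never satisfies the condition.
- l row (book_id=3): matches 1 r row(s) → 1 output row(s).
- l row (book_id=9): matches 5 r row(s) → 5 output row(s).
- l row (book_id=4): matches 5 r row(s) → 5 output row(s).
- l row (book_id=7): matches 5 r row(s) → 5 output row(s).
- l row (book_id=6): matches 5 r row(s) → 5 output row(s).
- l row (book_id=4): matches 5 r row(s) → 5 output row(s).
- l row (book_id=NULL): no match → dropped.
- l row (book_id=6): matches 5 r row(s) → 5 output row(s).
- l row (book_id=2): matches 5 r row(s) → 5 output row(s).

Vik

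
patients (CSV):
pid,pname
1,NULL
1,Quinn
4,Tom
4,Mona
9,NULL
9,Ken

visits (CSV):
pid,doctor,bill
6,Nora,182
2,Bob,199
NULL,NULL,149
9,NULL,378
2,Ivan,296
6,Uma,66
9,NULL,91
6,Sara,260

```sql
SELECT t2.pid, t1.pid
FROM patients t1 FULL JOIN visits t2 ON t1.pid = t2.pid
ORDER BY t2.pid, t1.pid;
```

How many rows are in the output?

FULL OUTER JOIN keeps every row from both sides; unmatched rows get NULL for the other side's columns.
Matching on t1.pid = t2.pid. A NULL in a compared column never satisfies the condition.
Matched pairs: 4; unmatched t1 rows kept: 4; unmatched t2 rows kept: 6.
Total: 4 matched + 10 padded = 14 rows.

14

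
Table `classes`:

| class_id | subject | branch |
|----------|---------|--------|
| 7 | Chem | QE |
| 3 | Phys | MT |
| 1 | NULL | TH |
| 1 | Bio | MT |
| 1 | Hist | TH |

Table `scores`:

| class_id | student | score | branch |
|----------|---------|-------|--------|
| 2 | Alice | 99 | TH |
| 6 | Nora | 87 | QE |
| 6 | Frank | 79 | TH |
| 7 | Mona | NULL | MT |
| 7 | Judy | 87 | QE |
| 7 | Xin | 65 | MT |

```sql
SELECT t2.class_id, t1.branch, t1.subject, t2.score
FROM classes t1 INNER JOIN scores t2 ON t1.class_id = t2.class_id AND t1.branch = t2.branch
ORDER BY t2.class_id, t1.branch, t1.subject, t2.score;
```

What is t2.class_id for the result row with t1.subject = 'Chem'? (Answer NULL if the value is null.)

INNER JOIN keeps only pairs where the ON condition holds.
Matching on t1.class_id = t2.class_id AND t1.branch = t2.branch.
- t1[0] class_id=7, branch=QE → 1 match(es) in t2 → 1 row(s).
- t1[1] class_id=3, branch=MT → no match; dropped.
- t1[2] class_id=1, branch=TH → no match; dropped.
- t1[3] class_id=1, branch=MT → no match; dropped.
- t1[4] class_id=1, branch=TH → no match; dropped.

7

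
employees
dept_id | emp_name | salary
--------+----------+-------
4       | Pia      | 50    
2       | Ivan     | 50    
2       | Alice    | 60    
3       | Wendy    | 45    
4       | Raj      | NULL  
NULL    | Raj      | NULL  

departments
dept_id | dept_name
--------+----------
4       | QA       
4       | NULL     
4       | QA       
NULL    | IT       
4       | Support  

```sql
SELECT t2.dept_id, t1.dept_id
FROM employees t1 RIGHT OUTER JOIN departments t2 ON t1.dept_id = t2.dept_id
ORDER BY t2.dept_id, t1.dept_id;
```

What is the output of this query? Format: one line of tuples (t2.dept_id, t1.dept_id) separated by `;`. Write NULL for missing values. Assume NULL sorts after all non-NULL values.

RIGHT JOIN keeps every row from `departments`; unmatched rows get NULL for `employees`'s columns.
Matching on t1.dept_id = t2.dept_id. A NULL in a compared column never satisfies the condition.
- t1 (dept_id=4) pairs with 4 row(s) of t2.
- t1 (dept_id=2) has no partner in t2.
- t1 (dept_id=2) has no partner in t2.
- t1 (dept_id=3) has no partner in t2.
- t1 (dept_id=4) pairs with 4 row(s) of t2.
- t1 (dept_id=NULL) has no partner in t2.
- plus 1 unmatched t2 row(s), each kept with NULL t1 columns.
After projecting and ordering:
t2.dept_id | t1.dept_id
4 | 4
4 | 4
4 | 4
4 | 4
4 | 4
4 | 4
4 | 4
4 | 4
NULL | NULL

(4, 4); (4, 4); (4, 4); (4, 4); (4, 4); (4, 4); (4, 4); (4, 4); (NULL, NULL)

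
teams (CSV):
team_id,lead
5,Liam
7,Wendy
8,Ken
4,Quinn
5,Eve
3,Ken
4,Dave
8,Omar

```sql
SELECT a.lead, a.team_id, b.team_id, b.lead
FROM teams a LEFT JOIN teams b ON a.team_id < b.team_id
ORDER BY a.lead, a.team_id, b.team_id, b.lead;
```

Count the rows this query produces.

LEFT JOIN keeps every row from `teams a`; unmatched rows get NULL for `teams b`'s columns.
Matching on a.team_id < b.team_id.
Matched pairs: 25; unmatched a rows kept: 2.
Total: 25 matched + 2 padded = 27 rows.

27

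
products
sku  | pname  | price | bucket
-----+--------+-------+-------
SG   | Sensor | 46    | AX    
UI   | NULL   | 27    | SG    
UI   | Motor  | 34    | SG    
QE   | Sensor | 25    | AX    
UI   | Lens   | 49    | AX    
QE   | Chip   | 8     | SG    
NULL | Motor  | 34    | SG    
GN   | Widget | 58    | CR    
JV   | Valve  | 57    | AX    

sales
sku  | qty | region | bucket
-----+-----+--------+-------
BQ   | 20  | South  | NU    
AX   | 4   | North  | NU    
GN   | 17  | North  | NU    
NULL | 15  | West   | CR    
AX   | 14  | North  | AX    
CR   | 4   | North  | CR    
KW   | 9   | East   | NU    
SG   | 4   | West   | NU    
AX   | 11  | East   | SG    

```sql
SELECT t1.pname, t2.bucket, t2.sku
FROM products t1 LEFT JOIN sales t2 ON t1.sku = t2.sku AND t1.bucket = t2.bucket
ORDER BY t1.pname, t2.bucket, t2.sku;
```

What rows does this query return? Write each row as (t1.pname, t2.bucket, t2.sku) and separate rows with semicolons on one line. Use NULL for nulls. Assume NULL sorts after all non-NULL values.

LEFT JOIN keeps every row from `products`; unmatched rows get NULL for `sales`'s columns.
Matching on t1.sku = t2.sku AND t1.bucket = t2.bucket. A NULL in a compared column never satisfies the condition.
- t1 row (sku=SG, bucket=AX): no match → kept, t2 columns NULL.
- t1 row (sku=UI, bucket=SG): no match → kept, t2 columns NULL.
- t1 row (sku=UI, bucket=SG): no match → kept, t2 columns NULL.
- t1 row (sku=QE, bucket=AX): no match → kept, t2 columns NULL.
- t1 row (sku=UI, bucket=AX): no match → kept, t2 columns NULL.
- t1 row (sku=QE, bucket=SG): no match → kept, t2 columns NULL.
- t1 row (sku=NULL, bucket=SG): no match → kept, t2 columns NULL.
- t1 row (sku=GN, bucket=CR): no match → kept, t2 columns NULL.
- t1 row (sku=JV, bucket=AX): no match → kept, t2 columns NULL.
After projecting and ordering:
t1.pname | t2.bucket | t2.sku
Chip | NULL | NULL
Lens | NULL | NULL
Motor | NULL | NULL
Motor | NULL | NULL
Sensor | NULL | NULL
Sensor | NULL | NULL
Valve | NULL | NULL
Widget | NULL | NULL
NULL | NULL | NULL

(Chip, NULL, NULL); (Lens, NULL, NULL); (Motor, NULL, NULL); (Motor, NULL, NULL); (Sensor, NULL, NULL); (Sensor, NULL, NULL); (Valve, NULL, NULL); (Widget, NULL, NULL); (NULL, NULL, NULL)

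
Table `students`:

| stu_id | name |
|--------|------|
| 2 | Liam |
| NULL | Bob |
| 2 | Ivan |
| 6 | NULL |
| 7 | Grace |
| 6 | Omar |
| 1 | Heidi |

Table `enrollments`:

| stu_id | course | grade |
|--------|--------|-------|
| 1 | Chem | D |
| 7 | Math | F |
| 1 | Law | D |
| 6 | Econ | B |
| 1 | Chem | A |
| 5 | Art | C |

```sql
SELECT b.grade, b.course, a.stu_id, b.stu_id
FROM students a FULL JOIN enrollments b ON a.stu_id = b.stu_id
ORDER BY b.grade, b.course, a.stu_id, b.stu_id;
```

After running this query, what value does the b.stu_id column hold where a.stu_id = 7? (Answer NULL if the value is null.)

FULL OUTER JOIN keeps every row from both sides; unmatched rows get NULL for the other side's columns.
Matching on a.stu_id = b.stu_id. A NULL in a compared column never satisfies the condition.
Matched pairs: 6; unmatched a rows kept: 3; unmatched b rows kept: 1.

7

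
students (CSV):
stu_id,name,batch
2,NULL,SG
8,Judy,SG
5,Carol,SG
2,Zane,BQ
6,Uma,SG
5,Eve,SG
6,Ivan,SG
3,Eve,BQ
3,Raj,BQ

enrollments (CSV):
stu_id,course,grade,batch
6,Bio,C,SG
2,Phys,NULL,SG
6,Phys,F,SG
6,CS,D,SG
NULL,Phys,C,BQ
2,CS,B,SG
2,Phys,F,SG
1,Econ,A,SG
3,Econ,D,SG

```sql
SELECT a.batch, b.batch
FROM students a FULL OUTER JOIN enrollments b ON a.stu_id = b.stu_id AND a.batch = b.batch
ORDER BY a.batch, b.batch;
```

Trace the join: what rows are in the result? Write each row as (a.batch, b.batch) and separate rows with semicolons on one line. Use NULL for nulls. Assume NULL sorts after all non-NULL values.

FULL OUTER JOIN keeps every row from both sides; unmatched rows get NULL for the other side's columns.
Matching on a.stu_id = b.stu_id AND a.batch = b.batch. A NULL in a compared column never satisfies the condition.
Matched pairs: 9; unmatched a rows kept: 6; unmatched b rows kept: 3.

(BQ, NULL); (BQ, NULL); (BQ, NULL); (SG, SG); (SG, SG); (SG, SG); (SG, SG); (SG, SG); (SG, SG); (SG, SG); (SG, SG); (SG, SG); (SG, NULL); (SG, NULL); (SG, NULL); (NULL, BQ); (NULL, SG); (NULL, SG)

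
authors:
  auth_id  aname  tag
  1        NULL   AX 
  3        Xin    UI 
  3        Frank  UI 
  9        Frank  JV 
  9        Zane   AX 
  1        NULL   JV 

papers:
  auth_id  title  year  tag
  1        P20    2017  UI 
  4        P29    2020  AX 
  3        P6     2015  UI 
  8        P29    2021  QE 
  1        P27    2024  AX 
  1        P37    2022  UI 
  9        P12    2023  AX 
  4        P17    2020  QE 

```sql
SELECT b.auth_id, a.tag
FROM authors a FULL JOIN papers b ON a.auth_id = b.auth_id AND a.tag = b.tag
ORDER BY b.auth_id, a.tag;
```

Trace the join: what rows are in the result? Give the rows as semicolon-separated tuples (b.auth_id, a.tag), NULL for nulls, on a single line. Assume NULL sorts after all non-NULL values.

FULL OUTER JOIN keeps every row from both sides; unmatched rows get NULL for the other side's columns.
Matching on a.auth_id = b.auth_id AND a.tag = b.tag.
- a row (auth_id=1, tag=AX): matches 1 b row(s) → 1 output row(s).
- a row (auth_id=3, tag=UI): matches 1 b row(s) → 1 output row(s).
- a row (auth_id=3, tag=UI): matches 1 b row(s) → 1 output row(s).
- a row (auth_id=9, tag=JV): no match → kept, b columns NULL.
- a row (auth_id=9, tag=AX): matches 1 b row(s) → 1 output row(s).
- a row (auth_id=1, tag=JV): no match → kept, b columns NULL.
- plus 5 unmatched b row(s), each kept with NULL a columns.

(1, AX); (1, NULL); (1, NULL); (3, UI); (3, UI); (4, NULL); (4, NULL); (8, NULL); (9, AX); (NULL, JV); (NULL, JV)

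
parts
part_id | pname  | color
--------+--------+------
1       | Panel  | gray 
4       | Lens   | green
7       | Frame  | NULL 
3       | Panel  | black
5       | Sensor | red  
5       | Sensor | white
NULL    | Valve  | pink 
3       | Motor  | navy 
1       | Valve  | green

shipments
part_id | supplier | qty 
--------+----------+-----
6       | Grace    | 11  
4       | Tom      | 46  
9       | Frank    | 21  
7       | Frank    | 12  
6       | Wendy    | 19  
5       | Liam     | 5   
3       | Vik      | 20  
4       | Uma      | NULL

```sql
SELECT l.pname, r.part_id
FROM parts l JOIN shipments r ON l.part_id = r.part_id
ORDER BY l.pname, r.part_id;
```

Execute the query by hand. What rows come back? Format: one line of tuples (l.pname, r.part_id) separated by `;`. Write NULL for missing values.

(Frame, 7); (Lens, 4); (Lens, 4); (Motor, 3); (Panel, 3); (Sensor, 5); (Sensor, 5)

INNER JOIN keeps only pairs where the ON condition holds.
Matching on l.part_id = r.part_id. A NULL in a compared column never satisfies the condition.
- part_id=1: no matching r row, dropped.
- part_id=4: 2 matching r row(s), so 2 row(s) emitted.
- part_id=7: 1 matching r row(s), so 1 row(s) emitted.
- part_id=3: 1 matching r row(s), so 1 row(s) emitted.
- part_id=5: 1 matching r row(s), so 1 row(s) emitted.
- part_id=5: 1 matching r row(s), so 1 row(s) emitted.
- part_id=NULL: no matching r row, dropped.
- part_id=3: 1 matching r row(s), so 1 row(s) emitted.
- part_id=1: no matching r row, dropped.
After projecting and ordering:
l.pname | r.part_id
Frame | 7
Lens | 4
Lens | 4
Motor | 3
Panel | 3
Sensor | 5
Sensor | 5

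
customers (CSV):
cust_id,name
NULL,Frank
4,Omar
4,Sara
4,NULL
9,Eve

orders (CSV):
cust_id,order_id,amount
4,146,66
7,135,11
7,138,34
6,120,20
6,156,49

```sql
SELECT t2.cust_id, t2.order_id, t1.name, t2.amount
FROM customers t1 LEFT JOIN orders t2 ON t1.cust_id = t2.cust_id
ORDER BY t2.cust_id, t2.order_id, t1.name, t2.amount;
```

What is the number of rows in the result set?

5

LEFT JOIN keeps every row from `customers`; unmatched rows get NULL for `orders`'s columns.
Matching on t1.cust_id = t2.cust_id. A NULL in a compared column never satisfies the condition.
Matched pairs: 3; unmatched t1 rows kept: 2.
Total: 3 matched + 2 padded = 5 rows.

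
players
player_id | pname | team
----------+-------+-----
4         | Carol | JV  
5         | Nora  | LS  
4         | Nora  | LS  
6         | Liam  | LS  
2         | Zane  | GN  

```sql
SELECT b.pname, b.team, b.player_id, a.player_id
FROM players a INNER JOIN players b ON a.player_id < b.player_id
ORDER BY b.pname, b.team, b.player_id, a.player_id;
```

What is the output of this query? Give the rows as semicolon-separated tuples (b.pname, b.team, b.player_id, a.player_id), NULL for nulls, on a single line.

INNER JOIN keeps only pairs where the ON condition holds.
Matching on a.player_id < b.player_id.
- a row (player_id=4): matches 2 b row(s) → 2 output row(s).
- a row (player_id=5): matches 1 b row(s) → 1 output row(s).
- a row (player_id=4): matches 2 b row(s) → 2 output row(s).
- a row (player_id=6): no match → dropped.
- a row (player_id=2): matches 4 b row(s) → 4 output row(s).
After projecting and ordering:
b.pname | b.team | b.player_id | a.player_id
Carol | JV | 4 | 2
Liam | LS | 6 | 2
Liam | LS | 6 | 4
Liam | LS | 6 | 4
Liam | LS | 6 | 5
Nora | LS | 4 | 2
Nora | LS | 5 | 2
Nora | LS | 5 | 4
Nora | LS | 5 | 4

(Carol, JV, 4, 2); (Liam, LS, 6, 2); (Liam, LS, 6, 4); (Liam, LS, 6, 4); (Liam, LS, 6, 5); (Nora, LS, 4, 2); (Nora, LS, 5, 2); (Nora, LS, 5, 4); (Nora, LS, 5, 4)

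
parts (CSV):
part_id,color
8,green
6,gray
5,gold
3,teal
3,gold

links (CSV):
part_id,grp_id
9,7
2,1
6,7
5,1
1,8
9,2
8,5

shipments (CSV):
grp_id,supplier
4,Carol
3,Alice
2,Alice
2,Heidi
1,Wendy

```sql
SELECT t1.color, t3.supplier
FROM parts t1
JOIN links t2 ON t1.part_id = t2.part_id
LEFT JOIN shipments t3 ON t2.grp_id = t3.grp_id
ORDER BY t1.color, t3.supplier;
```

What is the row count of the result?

3

Step 1 — t1 INNER JOIN t2 on part_id → 3 row(s).
Then LEFT JOIN `shipments t3` on grp_id: each of those 3 rows is kept; rows whose t2.grp_id has no match in t3 get NULL for t3's columns.
Result: 3 row(s).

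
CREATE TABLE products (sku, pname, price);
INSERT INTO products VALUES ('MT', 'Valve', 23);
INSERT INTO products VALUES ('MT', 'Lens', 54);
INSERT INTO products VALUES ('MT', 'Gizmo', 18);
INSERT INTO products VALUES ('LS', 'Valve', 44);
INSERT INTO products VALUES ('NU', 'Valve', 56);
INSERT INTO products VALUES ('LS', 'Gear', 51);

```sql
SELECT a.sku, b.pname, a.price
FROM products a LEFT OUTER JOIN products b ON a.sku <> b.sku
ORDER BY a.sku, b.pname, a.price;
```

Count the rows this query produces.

LEFT JOIN keeps every row from `products a`; unmatched rows get NULL for `products b`'s columns.
Matching on a.sku <> b.sku.
- a (sku=MT) pairs with 3 row(s) of b.
- a (sku=MT) pairs with 3 row(s) of b.
- a (sku=MT) pairs with 3 row(s) of b.
- a (sku=LS) pairs with 4 row(s) of b.
- a (sku=NU) pairs with 5 row(s) of b.
- a (sku=LS) pairs with 4 row(s) of b.
Total: 22 rows.

22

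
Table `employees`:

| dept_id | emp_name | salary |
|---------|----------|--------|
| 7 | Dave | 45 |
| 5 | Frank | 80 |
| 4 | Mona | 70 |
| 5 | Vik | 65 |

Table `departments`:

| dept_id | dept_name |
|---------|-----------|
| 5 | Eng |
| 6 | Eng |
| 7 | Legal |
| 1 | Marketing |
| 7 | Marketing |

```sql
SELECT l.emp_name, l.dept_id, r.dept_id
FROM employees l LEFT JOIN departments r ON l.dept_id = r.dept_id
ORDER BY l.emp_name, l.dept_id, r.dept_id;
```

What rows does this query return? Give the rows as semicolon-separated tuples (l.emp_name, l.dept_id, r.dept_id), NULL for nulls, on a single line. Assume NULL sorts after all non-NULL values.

(Dave, 7, 7); (Dave, 7, 7); (Frank, 5, 5); (Mona, 4, NULL); (Vik, 5, 5)

LEFT JOIN keeps every row from `employees`; unmatched rows get NULL for `departments`'s columns.
Matching on l.dept_id = r.dept_id.
- l row (dept_id=7): matches 2 r row(s) → 2 output row(s).
- l row (dept_id=5): matches 1 r row(s) → 1 output row(s).
- l row (dept_id=4): no match → kept, r columns NULL.
- l row (dept_id=5): matches 1 r row(s) → 1 output row(s).
After projecting and ordering:
l.emp_name | l.dept_id | r.dept_id
Dave | 7 | 7
Dave | 7 | 7
Frank | 5 | 5
Mona | 4 | NULL
Vik | 5 | 5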